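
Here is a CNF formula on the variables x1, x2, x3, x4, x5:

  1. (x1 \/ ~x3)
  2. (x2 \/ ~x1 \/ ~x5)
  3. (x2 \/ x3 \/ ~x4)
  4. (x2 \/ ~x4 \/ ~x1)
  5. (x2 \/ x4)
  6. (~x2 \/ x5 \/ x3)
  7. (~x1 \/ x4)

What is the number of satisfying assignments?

The models are:
  x1=F x2=T x3=F x4=F x5=T
  x1=F x2=T x3=F x4=T x5=T
  x1=T x2=T x3=F x4=T x5=T
  x1=T x2=T x3=T x4=T x5=F
  x1=T x2=T x3=T x4=T x5=T
That's 5 in total.

5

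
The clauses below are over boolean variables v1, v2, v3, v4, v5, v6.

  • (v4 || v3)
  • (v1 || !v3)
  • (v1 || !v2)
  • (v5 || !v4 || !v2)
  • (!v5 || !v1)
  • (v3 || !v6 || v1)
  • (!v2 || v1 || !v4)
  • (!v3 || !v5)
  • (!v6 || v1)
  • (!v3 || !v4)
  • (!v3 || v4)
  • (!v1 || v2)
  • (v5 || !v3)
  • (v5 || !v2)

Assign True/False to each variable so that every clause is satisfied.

v6 occurs only negated in the remaining clauses — set v6 = False.
Set v1 = False and propagate.
  then v3 is forced to False.
  then v4 is forced to True.
  then v2 is forced to False.
v5 is now unconstrained; take v5 = True.

v1=False, v2=False, v3=False, v4=True, v5=True, v6=False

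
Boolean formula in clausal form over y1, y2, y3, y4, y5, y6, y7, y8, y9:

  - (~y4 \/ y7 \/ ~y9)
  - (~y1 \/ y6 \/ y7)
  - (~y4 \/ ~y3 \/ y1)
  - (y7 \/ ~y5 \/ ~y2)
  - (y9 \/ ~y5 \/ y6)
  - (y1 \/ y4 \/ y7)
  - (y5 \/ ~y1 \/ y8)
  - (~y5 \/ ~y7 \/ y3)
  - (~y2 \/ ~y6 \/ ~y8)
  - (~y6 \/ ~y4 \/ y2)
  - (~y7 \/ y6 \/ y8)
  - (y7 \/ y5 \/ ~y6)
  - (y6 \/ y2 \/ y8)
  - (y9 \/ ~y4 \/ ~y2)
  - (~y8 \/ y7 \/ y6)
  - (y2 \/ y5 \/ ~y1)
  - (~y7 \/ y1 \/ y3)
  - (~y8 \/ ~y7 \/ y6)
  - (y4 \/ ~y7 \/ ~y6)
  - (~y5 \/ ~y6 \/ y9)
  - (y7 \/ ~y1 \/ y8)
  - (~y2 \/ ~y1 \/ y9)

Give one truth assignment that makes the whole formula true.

Try y1 = True.
Branch on y2: take y2 = False.
  then y5 is forced to True.
Set y3 = False and propagate.
  then y7 is forced to False.
  then y6 is forced to True.
  then y4 is forced to False.
  then y9 is forced to True.
  then y8 is forced to True.
Every clause has at least one true literal under this assignment.
Check each clause:
  1. (~y9 \/ ~y4 \/ y7) — ~y4 is true.
  2. (y7 \/ ~y1 \/ y6) — y6 is true.
  3. (~y3 \/ ~y4 \/ y1) — y1 is true.
  4. (~y2 \/ ~y5 \/ y7) — ~y2 is true.
  5. (y6 \/ y9 \/ ~y5) — y9 is true.
  6. (y1 \/ y4 \/ y7) — y1 is true.
  7. (~y1 \/ y5 \/ y8) — y8 is true.
  8. (~y7 \/ ~y5 \/ y3) — ~y7 is true.
  9. (~y6 \/ ~y8 \/ ~y2) — ~y2 is true.
  10. (~y6 \/ ~y4 \/ y2) — ~y4 is true.
  11. (~y7 \/ y6 \/ y8) — y8 is true.
  12. (~y6 \/ y7 \/ y5) — y5 is true.
  13. (y2 \/ y8 \/ y6) — y8 is true.
  14. (~y2 \/ ~y4 \/ y9) — y9 is true.
  15. (y6 \/ ~y8 \/ y7) — y6 is true.
  16. (y2 \/ ~y1 \/ y5) — y5 is true.
  17. (y3 \/ y1 \/ ~y7) — y1 is true.
  18. (~y8 \/ ~y7 \/ y6) — ~y7 is true.
  19. (~y7 \/ ~y6 \/ y4) — ~y7 is true.
  20. (y9 \/ ~y6 \/ ~y5) — y9 is true.
  21. (y7 \/ ~y1 \/ y8) — y8 is true.
  22. (y9 \/ ~y1 \/ ~y2) — y9 is true.

y1=True, y2=False, y3=False, y4=False, y5=True, y6=True, y7=False, y8=True, y9=True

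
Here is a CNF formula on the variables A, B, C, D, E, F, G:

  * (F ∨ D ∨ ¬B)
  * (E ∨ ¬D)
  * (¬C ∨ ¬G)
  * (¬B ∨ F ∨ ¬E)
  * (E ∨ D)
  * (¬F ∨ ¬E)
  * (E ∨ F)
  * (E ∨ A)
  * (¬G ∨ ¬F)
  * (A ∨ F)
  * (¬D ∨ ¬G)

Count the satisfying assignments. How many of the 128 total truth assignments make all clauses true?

The models are:
  A=1 B=0 C=0 D=0 E=1 F=0 G=0
  A=1 B=0 C=0 D=0 E=1 F=0 G=1
  A=1 B=0 C=0 D=1 E=1 F=0 G=0
  A=1 B=0 C=1 D=0 E=1 F=0 G=0
  A=1 B=0 C=1 D=1 E=1 F=0 G=0
That's 5 in total.

5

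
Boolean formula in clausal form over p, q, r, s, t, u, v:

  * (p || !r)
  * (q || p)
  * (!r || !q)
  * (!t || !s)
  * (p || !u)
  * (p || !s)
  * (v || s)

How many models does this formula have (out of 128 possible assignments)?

Split on p, then s.
  p=1, s=1: u, v free; 3 ways for (q,r,t) × 2^2 = 12.
  p=1, s=0: t, u free; 3 ways for (q,r,v) × 2^2 = 12.
  p=0, s=1: a clause becomes empty — 0.
  p=0, s=0: remaining (q,r,t,u,v) ∈ {(1,0,0,0,1); (1,0,1,0,1)} — 2.
Total: 12 + 12 + 0 + 2 = 26.

26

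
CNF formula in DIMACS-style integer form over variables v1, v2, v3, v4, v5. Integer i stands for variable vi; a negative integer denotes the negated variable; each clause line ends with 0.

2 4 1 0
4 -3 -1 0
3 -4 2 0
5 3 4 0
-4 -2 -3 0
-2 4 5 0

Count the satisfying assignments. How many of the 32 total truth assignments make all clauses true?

12

Split on v4, then v2.
  v4=1, v2=1: remaining (v1,v3,v5) ∈ {(0,0,0); (0,0,1); (1,0,0); (1,0,1)} — 4.
  v4=1, v2=0: remaining (v1,v3,v5) ∈ {(0,1,0); (0,1,1); (1,1,0); (1,1,1)} — 4.
  v4=0, v2=1: remaining (v1,v3,v5) ∈ {(0,0,1); (0,1,1); (1,0,1)} — 3.
  v4=0, v2=0: remaining (v1,v3,v5) ∈ {(1,0,1)} — 1.
Total: 4 + 4 + 3 + 1 = 12.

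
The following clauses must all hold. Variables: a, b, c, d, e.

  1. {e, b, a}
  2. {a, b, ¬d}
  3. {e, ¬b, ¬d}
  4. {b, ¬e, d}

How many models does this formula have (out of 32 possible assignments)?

Case analysis on b and d:
  b=1, d=1: remaining (a,c,e) ∈ {(0,0,1); (0,1,1); (1,0,1); (1,1,1)} — 4.
  b=1, d=0: a, c, e free → 2^3 = 8.
  b=0, d=1: remaining (a,c,e) ∈ {(1,0,0); (1,0,1); (1,1,0); (1,1,1)} — 4.
  b=0, d=0: remaining (a,c,e) ∈ {(1,0,0); (1,1,0)} — 2.
Total: 4 + 8 + 4 + 2 = 18.

18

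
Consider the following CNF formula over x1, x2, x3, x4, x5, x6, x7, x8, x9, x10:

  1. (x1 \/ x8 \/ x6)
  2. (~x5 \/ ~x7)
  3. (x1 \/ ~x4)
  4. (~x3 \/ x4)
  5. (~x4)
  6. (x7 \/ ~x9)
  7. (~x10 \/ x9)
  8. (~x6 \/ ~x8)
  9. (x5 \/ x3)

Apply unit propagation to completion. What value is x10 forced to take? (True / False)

Unit clause (~x4) sets x4 = False.
(~x3 \/ x4): since x4 = False, the clause reduces to (~x3). x3 = False.
From (x3 \/ x5) and x3 = False: x5 = True.
(~x7 \/ ~x5): since x5 = True, the clause reduces to (~x7). x7 = False.
(x7 \/ ~x9): since x7 = False, the clause reduces to (~x9). x9 = False.
From (x9 \/ ~x10) and x9 = False: x10 = False.

False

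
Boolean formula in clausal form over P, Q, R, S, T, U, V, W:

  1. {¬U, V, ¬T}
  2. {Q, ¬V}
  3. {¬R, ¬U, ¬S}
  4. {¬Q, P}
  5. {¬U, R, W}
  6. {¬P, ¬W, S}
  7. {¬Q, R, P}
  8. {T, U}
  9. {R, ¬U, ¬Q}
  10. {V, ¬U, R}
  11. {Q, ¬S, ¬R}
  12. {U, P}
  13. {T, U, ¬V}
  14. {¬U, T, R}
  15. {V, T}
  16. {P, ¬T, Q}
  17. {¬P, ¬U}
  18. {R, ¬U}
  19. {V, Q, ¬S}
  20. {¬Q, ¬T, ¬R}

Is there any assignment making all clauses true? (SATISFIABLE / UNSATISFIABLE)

SATISFIABLE

Set P = True and propagate.
  then U is forced to False.
  then T is forced to True.
Branch on Q: take Q = True.
  then R is forced to False.
The remaining clauses are satisfied by S = True, V = False, W = True.
Every clause has at least one true literal under this assignment.
So P=T, Q=T, R=F, S=T, T=T, U=F, V=F, W=T is a satisfying assignment.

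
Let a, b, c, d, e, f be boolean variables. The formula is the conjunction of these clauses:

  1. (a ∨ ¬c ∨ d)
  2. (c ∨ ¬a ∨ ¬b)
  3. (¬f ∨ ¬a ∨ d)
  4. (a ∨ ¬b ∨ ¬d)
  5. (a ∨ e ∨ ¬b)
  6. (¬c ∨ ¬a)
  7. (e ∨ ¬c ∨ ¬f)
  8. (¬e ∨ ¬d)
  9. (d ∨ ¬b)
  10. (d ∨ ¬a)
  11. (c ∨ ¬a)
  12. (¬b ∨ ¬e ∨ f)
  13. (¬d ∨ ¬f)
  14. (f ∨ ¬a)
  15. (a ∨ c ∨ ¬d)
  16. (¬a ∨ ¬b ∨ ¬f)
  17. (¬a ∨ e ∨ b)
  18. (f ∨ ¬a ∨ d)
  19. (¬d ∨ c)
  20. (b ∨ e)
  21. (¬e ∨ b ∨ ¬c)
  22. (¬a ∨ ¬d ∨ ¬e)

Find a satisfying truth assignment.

a=F, b=F, c=F, d=F, e=T, f=T

Check each clause:
  1. (¬c ∨ a ∨ d) — ¬c is true.
  2. (¬b ∨ ¬a ∨ c) — ¬a is true.
  3. (¬a ∨ d ∨ ¬f) — ¬a is true.
  4. (¬b ∨ a ∨ ¬d) — ¬d is true.
  5. (e ∨ ¬b ∨ a) — e is true.
  6. (¬a ∨ ¬c) — ¬c is true.
  7. (¬f ∨ ¬c ∨ e) — e is true.
  8. (¬e ∨ ¬d) — ¬d is true.
  9. (d ∨ ¬b) — ¬b is true.
  10. (¬a ∨ d) — ¬a is true.
  11. (¬a ∨ c) — ¬a is true.
  12. (f ∨ ¬e ∨ ¬b) — ¬b is true.
  13. (¬f ∨ ¬d) — ¬d is true.
  14. (f ∨ ¬a) — f is true.
  15. (a ∨ c ∨ ¬d) — ¬d is true.
  16. (¬f ∨ ¬b ∨ ¬a) — ¬a is true.
  17. (b ∨ e ∨ ¬a) — e is true.
  18. (f ∨ d ∨ ¬a) — f is true.
  19. (c ∨ ¬d) — ¬d is true.
  20. (e ∨ b) — e is true.
  21. (b ∨ ¬e ∨ ¬c) — ¬c is true.
  22. (¬e ∨ ¬a ∨ ¬d) — ¬d is true.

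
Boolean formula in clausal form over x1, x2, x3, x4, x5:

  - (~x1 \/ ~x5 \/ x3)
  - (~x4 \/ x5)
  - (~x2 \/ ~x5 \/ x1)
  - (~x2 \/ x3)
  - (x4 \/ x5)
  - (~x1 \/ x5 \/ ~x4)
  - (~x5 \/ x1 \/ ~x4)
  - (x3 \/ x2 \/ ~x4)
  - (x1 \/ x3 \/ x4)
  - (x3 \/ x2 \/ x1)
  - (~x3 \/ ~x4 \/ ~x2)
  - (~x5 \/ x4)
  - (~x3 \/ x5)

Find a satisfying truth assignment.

x1 = True, x2 = False, x3 = True, x4 = True, x5 = True

Try x1 = True.
Set x2 = False and propagate.
The remaining clauses are satisfied by x3 = True, x4 = True, x5 = True.
Every clause has at least one true literal under this assignment.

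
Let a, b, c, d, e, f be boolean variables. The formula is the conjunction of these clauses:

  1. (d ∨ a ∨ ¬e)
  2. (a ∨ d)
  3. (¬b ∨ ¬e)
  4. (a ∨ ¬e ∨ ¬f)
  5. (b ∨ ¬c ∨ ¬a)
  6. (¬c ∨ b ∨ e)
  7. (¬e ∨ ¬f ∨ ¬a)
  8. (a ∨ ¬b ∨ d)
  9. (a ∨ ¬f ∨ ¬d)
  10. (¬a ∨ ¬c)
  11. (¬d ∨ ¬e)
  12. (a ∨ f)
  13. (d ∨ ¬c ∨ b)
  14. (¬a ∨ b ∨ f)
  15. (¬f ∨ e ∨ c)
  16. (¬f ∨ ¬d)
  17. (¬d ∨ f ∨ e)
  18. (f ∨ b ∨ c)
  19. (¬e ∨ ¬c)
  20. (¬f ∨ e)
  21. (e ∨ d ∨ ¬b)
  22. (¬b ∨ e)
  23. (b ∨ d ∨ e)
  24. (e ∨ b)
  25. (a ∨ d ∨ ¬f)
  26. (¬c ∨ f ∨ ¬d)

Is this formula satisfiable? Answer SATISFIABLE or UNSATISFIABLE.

UNSATISFIABLE

e = True:
  propagation gives b=False, d=False, a=True, c=False; an empty clause results — contradiction.
e = False:
  propagation gives f=False, a=True, c=False, b=True; an empty clause results — contradiction.
Every branch closes, so no satisfying assignment exists.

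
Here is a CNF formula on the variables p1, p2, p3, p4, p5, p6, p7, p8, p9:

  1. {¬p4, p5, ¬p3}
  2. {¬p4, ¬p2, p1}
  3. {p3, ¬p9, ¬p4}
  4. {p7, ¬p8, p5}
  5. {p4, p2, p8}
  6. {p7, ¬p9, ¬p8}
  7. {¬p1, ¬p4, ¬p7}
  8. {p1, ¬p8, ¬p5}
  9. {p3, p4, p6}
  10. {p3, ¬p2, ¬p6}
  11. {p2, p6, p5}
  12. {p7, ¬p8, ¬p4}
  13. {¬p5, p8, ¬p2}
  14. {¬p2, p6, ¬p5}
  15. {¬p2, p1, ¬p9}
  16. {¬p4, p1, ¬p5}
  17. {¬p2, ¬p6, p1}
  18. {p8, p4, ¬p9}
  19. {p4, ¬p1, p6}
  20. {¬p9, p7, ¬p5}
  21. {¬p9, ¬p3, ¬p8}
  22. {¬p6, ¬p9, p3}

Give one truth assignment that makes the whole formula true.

p1=T, p2=F, p3=F, p4=T, p5=T, p6=F, p7=F, p8=F, p9=F

Check each clause:
  1. {p5, ¬p4, ¬p3} — p5 is true.
  2. {¬p4, ¬p2, p1} — p1 is true.
  3. {p3, ¬p9, ¬p4} — ¬p9 is true.
  4. {¬p8, p5, p7} — ¬p8 is true.
  5. {p8, p2, p4} — p4 is true.
  6. {¬p8, ¬p9, p7} — ¬p8 is true.
  7. {¬p1, ¬p7, ¬p4} — ¬p7 is true.
  8. {¬p5, p1, ¬p8} — ¬p8 is true.
  9. {p4, p3, p6} — p4 is true.
  10. {¬p2, p3, ¬p6} — ¬p6 is true.
  11. {p5, p6, p2} — p5 is true.
  12. {¬p8, ¬p4, p7} — ¬p8 is true.
  13. {¬p5, p8, ¬p2} — ¬p2 is true.
  14. {¬p5, p6, ¬p2} — ¬p2 is true.
  15. {¬p2, p1, ¬p9} — p1 is true.
  16. {¬p5, ¬p4, p1} — p1 is true.
  17. {p1, ¬p6, ¬p2} — p1 is true.
  18. {p8, ¬p9, p4} — p4 is true.
  19. {¬p1, p6, p4} — p4 is true.
  20. {p7, ¬p9, ¬p5} — ¬p9 is true.
  21. {¬p3, ¬p9, ¬p8} — ¬p8 is true.
  22. {¬p6, p3, ¬p9} — ¬p6 is true.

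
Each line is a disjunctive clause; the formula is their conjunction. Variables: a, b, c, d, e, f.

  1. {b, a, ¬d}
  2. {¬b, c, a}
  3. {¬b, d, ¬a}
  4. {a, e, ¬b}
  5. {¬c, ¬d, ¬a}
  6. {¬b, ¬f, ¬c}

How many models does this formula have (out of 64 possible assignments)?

Split on a, then b.
  a=T, b=T: remaining (c,d,e,f) ∈ {(F,T,F,F); (F,T,F,T); (F,T,T,F); (F,T,T,T)} — 4.
  a=T, b=F: e, f free; 3 ways for (c,d) × 2^2 = 12.
  a=F, b=T: remaining (c,d,e,f) ∈ {(T,F,T,F); (T,T,T,F)} — 2.
  a=F, b=F: forces d=F; c, e, f free → 2^3 = 8.
Total: 4 + 12 + 2 + 8 = 26.

26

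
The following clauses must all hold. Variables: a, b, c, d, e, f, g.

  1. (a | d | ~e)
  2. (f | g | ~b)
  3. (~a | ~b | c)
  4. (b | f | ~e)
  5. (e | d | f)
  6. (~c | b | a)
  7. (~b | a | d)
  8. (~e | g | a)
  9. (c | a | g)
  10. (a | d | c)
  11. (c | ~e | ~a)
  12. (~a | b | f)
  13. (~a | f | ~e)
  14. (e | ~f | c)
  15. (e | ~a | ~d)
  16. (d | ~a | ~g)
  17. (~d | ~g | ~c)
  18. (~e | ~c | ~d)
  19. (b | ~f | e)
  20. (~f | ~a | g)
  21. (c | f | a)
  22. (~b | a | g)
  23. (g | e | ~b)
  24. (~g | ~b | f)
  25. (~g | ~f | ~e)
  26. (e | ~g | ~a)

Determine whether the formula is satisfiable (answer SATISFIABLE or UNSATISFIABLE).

a = True:
  e = True:
    propagation gives c=True, f=True, d=False, g=False; an empty clause results — contradiction.
  e = False:
    propagation gives d=False, f=True, c=True, g=False; an empty clause results — contradiction.
a = False:
  e = True:
    propagation gives d=True, g=True, c=False, f=True; an empty clause results — contradiction.
  e = False:
    b = True:
      propagation gives d=True, g=True, c=False; contradiction.
    b = False:
      propagation gives c=False, g=True, d=True; contradiction.
Every branch closes, so no satisfying assignment exists.

UNSATISFIABLE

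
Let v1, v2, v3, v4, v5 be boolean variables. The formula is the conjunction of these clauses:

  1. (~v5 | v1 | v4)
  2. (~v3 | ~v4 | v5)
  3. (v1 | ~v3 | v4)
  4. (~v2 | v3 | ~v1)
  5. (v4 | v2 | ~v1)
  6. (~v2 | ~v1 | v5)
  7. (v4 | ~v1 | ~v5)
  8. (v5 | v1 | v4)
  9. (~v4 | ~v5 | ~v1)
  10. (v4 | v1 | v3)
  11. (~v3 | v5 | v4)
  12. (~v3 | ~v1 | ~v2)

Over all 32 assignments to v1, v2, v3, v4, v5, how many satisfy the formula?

7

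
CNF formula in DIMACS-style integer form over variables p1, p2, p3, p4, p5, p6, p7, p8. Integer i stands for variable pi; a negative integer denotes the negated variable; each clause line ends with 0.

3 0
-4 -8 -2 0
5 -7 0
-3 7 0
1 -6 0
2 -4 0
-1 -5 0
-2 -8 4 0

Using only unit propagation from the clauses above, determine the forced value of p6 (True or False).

False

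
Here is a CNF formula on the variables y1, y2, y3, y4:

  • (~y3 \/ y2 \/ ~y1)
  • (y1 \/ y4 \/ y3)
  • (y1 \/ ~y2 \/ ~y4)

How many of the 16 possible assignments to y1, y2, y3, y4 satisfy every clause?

10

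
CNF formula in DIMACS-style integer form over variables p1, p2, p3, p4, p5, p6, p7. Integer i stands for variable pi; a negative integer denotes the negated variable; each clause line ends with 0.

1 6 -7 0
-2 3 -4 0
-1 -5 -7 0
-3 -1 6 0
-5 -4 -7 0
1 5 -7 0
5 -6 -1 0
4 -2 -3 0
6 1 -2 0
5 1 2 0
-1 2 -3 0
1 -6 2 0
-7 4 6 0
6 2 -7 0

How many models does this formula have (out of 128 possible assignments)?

Split on p1, then p2.
  p1=1, p2=1: remaining (p3,p4,p5,p6,p7) ∈ {(0,0,0,0,0); (0,0,1,0,0); (0,0,1,1,0); (1,1,1,1,0)} — 4.
  p1=1, p2=0: p4 free; 3 ways for (p3,p5,p6,p7) × 2^1 = 6.
  p1=0, p2=1: 5 of the 32 assignments to (p3,p4,p5,p6,p7) work.
  p1=0, p2=0: remaining (p3,p4,p5,p6,p7) ∈ {(0,0,1,0,0); (0,1,1,0,0); (1,0,1,0,0); (1,1,1,0,0)} — 4.
Total: 4 + 6 + 5 + 4 = 19.

19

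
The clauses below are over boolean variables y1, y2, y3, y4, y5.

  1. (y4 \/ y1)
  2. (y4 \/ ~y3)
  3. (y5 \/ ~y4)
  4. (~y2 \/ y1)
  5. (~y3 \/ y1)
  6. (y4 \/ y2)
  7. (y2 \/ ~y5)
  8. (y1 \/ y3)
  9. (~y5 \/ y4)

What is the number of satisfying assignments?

Satisfying assignments:
  y1=T y2=T y3=F y4=F y5=F
  y1=T y2=T y3=F y4=T y5=T
  y1=T y2=T y3=T y4=T y5=T
Count: 3.

3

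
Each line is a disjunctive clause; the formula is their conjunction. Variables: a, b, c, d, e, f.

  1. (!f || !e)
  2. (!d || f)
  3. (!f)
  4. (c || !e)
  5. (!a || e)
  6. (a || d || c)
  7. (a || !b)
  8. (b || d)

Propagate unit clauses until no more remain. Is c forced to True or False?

(!f) stands alone — f = False.
(!d || f): since f = False, the clause reduces to (!d). d = False.
(d || b): since d = False, the clause reduces to (b). b = True.
In (a || !b), !b is now false; a must hold, so a = True.
(!a || e): since a = True, the clause reduces to (e). e = True.
From (!e || c) and e = True: c = True.

True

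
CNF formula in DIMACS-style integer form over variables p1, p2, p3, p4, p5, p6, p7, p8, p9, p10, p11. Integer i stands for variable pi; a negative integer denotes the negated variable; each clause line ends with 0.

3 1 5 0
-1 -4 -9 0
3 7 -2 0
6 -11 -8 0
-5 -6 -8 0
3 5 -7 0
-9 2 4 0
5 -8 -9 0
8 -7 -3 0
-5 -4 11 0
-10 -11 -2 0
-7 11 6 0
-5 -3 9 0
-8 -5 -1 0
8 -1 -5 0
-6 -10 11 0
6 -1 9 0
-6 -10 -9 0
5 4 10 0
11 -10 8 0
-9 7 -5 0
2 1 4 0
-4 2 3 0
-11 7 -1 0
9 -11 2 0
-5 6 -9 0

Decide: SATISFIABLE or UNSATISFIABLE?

Branch on p1: take p1 = False.
Set p2 = True and propagate.
Try p3 = True.
For the remaining variables, p4 = True, p5 = False, p6 = True, p7 = True, p8 = True, p9 = False, p10 = False, p11 = False works.
Every clause has at least one true literal under this assignment.
So p1=F, p2=T, p3=T, p4=T, p5=F, p6=T, p7=T, p8=T, p9=F, p10=F, p11=F is a satisfying assignment.

SATISFIABLE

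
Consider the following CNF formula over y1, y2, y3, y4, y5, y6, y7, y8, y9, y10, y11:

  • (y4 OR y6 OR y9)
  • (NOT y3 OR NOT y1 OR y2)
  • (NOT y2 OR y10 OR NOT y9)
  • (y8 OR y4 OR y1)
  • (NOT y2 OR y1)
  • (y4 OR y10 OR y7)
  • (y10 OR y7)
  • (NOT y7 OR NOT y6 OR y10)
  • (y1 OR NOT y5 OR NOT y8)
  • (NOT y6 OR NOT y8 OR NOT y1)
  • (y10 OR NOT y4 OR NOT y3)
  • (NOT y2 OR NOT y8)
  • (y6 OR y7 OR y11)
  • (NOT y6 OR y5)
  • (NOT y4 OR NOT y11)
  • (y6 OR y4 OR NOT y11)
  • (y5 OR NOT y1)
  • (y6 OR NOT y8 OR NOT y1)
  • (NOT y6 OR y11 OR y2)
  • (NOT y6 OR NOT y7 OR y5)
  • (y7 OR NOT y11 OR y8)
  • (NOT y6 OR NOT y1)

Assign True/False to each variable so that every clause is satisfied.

y1=T, y2=T, y3=F, y4=F, y5=T, y6=F, y7=T, y8=F, y9=T, y10=T, y11=F

Check each clause:
  1. (y4 OR y9 OR y6) — y9 is true.
  2. (NOT y1 OR NOT y3 OR y2) — y2 is true.
  3. (y10 OR NOT y2 OR NOT y9) — y10 is true.
  4. (y8 OR y4 OR y1) — y1 is true.
  5. (y1 OR NOT y2) — y1 is true.
  6. (y10 OR y4 OR y7) — y10 is true.
  7. (y7 OR y10) — y10 is true.
  8. (NOT y6 OR NOT y7 OR y10) — y10 is true.
  9. (NOT y5 OR y1 OR NOT y8) — NOT y8 is true.
  10. (NOT y6 OR NOT y8 OR NOT y1) — NOT y8 is true.
  11. (NOT y4 OR y10 OR NOT y3) — y10 is true.
  12. (NOT y2 OR NOT y8) — NOT y8 is true.
  13. (y6 OR y11 OR y7) — y7 is true.
  14. (y5 OR NOT y6) — NOT y6 is true.
  15. (NOT y4 OR NOT y11) — NOT y4 is true.
  16. (y4 OR NOT y11 OR y6) — NOT y11 is true.
  17. (NOT y1 OR y5) — y5 is true.
  18. (y6 OR NOT y1 OR NOT y8) — NOT y8 is true.
  19. (y2 OR NOT y6 OR y11) — y2 is true.
  20. (y5 OR NOT y6 OR NOT y7) — NOT y6 is true.
  21. (NOT y11 OR y8 OR y7) — NOT y11 is true.
  22. (NOT y6 OR NOT y1) — NOT y6 is true.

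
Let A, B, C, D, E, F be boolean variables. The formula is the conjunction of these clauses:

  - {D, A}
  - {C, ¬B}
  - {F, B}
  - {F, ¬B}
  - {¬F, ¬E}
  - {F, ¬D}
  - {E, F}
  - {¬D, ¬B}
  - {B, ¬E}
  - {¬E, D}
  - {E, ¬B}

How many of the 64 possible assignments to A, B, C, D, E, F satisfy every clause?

6

Satisfying assignments:
  A=0 B=0 C=0 D=1 E=0 F=1
  A=0 B=0 C=1 D=1 E=0 F=1
  A=1 B=0 C=0 D=0 E=0 F=1
  A=1 B=0 C=0 D=1 E=0 F=1
  A=1 B=0 C=1 D=0 E=0 F=1
  A=1 B=0 C=1 D=1 E=0 F=1
Count: 6.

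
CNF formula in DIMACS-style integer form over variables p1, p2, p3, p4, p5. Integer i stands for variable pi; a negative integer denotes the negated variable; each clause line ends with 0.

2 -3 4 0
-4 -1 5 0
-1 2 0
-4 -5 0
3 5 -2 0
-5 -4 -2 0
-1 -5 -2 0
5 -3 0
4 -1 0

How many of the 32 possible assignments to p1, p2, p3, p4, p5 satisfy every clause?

5

The models are:
  p1=F p2=F p3=F p4=F p5=F
  p1=F p2=F p3=F p4=F p5=T
  p1=F p2=F p3=F p4=T p5=F
  p1=F p2=T p3=F p4=F p5=T
  p1=F p2=T p3=T p4=F p5=T
Count: 5.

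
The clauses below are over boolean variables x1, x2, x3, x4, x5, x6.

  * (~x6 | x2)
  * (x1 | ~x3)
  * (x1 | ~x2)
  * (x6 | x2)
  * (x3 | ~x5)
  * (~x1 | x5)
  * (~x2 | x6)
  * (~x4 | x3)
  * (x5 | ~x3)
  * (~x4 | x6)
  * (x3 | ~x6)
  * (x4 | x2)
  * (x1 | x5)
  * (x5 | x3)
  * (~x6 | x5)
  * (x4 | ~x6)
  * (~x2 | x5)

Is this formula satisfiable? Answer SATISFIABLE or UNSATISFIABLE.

SATISFIABLE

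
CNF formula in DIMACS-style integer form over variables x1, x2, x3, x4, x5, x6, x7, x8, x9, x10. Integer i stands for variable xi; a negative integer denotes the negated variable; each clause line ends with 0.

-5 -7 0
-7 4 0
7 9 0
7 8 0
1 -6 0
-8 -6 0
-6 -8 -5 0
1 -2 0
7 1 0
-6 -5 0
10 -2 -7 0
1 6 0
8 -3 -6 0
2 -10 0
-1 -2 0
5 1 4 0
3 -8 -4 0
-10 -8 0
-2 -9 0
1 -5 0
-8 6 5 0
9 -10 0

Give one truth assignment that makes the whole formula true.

Branch on x1: take x1 = True.
  then x2 is forced to False.
  then x10 is forced to False.
Set x3 = True and propagate.
The remaining clauses are satisfied by x4 = True, x5 = False, x6 = False, x7 = True, x8 = False, x9 = True.

x1 = T, x2 = F, x3 = T, x4 = T, x5 = F, x6 = F, x7 = T, x8 = F, x9 = T, x10 = F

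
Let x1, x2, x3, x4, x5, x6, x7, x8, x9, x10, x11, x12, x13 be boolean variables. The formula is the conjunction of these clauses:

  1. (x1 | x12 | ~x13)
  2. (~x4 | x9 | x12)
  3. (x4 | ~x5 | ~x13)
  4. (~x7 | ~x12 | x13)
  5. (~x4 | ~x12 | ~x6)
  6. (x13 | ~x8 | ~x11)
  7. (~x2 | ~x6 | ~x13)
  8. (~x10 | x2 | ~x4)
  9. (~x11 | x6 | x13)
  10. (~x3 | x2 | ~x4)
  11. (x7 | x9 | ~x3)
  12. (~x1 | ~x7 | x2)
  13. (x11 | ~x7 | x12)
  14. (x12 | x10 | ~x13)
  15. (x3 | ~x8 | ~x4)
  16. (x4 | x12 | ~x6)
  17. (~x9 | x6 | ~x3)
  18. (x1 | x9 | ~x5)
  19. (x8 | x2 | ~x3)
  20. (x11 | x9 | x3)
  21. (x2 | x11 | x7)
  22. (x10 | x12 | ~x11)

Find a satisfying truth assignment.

x5 occurs only negated in the remaining clauses — set x5 = False.
Branch on x1: take x1 = True.
Branch on x2: take x2 = True.
The remaining clauses are satisfied by x3 = True, x4 = True, x6 = False, x7 = True, x8 = False, x9 = False, x10 = False, x11 = False, x12 = True, x13 = True.

x1=T, x2=T, x3=T, x4=T, x5=F, x6=F, x7=T, x8=F, x9=F, x10=F, x11=F, x12=T, x13=T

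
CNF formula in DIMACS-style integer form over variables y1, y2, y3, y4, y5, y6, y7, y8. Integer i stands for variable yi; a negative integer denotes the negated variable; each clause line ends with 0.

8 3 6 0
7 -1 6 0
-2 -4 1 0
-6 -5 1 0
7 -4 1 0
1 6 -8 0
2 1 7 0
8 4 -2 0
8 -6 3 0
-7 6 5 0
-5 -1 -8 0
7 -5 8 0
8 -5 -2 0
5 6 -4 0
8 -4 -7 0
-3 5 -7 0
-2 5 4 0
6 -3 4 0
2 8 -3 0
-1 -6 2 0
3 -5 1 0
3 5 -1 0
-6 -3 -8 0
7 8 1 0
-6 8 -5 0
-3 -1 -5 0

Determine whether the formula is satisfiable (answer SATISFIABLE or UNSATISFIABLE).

SATISFIABLE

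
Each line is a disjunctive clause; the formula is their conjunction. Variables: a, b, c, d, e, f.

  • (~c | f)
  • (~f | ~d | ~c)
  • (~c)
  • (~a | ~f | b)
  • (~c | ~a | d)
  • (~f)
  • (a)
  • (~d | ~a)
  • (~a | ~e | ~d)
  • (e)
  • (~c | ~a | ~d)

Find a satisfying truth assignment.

(~c) is a unit clause, so c = False.
The clause (~f) is unit: f must be False.
Unit propagation: (a) forces a = True.
(~d) is a unit clause, so d = False.
Unit propagation: (e) forces e = True.
b is now unconstrained; take b = False.

a = True, b = False, c = False, d = False, e = True, f = False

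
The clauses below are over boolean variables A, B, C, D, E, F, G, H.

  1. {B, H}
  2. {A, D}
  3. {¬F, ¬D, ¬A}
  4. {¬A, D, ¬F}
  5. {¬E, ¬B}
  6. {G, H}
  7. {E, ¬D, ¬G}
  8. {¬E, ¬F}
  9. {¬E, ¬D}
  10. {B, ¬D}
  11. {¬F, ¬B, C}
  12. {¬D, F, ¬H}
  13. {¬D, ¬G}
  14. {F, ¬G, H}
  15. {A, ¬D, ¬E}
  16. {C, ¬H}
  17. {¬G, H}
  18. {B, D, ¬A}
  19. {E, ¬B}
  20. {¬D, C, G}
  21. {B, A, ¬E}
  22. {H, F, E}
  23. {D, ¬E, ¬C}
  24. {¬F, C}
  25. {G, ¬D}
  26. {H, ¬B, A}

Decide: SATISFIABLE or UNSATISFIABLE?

UNSATISFIABLE

D = True:
  propagation gives E=False, G=False; an empty clause results — contradiction.
D = False:
  propagation gives A=True, F=False, B=True, E=False; an empty clause results — contradiction.
Every branch closes, so no satisfying assignment exists.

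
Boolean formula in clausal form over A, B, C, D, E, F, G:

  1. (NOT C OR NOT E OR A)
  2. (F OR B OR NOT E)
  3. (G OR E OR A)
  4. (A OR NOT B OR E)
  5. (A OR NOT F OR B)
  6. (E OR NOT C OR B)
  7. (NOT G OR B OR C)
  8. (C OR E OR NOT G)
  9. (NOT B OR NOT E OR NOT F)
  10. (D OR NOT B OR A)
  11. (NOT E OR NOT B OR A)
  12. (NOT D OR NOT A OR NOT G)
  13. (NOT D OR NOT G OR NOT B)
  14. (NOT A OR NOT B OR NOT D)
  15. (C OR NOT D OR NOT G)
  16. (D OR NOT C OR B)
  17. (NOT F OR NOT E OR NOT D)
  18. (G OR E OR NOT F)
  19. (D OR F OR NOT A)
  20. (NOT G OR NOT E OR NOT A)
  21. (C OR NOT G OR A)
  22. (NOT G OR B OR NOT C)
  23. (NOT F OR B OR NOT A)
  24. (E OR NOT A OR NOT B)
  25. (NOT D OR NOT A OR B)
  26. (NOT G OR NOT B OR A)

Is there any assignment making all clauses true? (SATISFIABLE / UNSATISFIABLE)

UNSATISFIABLE

B = True:
  A = True:
    propagation gives D=False, F=True, E=False; an empty clause results — contradiction.
  A = False:
    propagation gives E=True; an empty clause results — contradiction.
B = False:
  A = True:
    propagation gives F=False, E=False, C=False, G=False; an empty clause results — contradiction.
  A = False:
    propagation gives F=False, E=False, G=True, C=False; an empty clause results — contradiction.
Every branch closes, so no satisfying assignment exists.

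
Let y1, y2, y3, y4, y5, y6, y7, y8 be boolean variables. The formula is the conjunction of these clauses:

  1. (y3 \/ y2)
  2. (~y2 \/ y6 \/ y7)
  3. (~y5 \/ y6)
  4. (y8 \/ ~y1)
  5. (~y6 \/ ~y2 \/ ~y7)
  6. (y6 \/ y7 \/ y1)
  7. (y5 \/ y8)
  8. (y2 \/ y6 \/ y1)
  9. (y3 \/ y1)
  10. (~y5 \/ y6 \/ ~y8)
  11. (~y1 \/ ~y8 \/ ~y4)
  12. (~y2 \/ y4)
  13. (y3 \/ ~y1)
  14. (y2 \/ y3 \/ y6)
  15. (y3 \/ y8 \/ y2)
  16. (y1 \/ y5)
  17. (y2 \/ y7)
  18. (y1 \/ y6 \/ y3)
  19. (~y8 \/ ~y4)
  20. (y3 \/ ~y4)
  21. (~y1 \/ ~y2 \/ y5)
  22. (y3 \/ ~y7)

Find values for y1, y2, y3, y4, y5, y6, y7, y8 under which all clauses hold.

y1=True, y2=False, y3=True, y4=False, y5=False, y6=True, y7=True, y8=True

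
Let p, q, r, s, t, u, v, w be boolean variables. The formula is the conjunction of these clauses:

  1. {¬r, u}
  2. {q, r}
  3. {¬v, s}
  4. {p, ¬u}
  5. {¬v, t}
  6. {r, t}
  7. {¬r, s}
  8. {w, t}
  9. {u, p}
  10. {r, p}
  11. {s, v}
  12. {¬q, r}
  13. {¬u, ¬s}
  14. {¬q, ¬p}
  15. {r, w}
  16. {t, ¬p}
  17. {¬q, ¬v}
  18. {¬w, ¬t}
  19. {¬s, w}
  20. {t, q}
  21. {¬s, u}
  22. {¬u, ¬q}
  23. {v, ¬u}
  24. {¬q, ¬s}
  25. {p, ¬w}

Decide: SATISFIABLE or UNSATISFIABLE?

q = True:
  propagation gives r=True, u=True; an empty clause results — contradiction.
q = False:
  propagation gives r=True, u=True, p=True, s=True; an empty clause results — contradiction.
Every branch closes, so no satisfying assignment exists.

UNSATISFIABLE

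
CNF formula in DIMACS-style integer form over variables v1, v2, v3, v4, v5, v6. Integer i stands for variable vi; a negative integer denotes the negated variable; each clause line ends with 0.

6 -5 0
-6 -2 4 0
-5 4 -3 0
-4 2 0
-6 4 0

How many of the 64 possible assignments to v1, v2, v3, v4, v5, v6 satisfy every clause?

Split on v4, then v6.
  v4=1, v6=1: forces v2=1; v1, v3, v5 free → 2^3 = 8.
  v4=1, v6=0: remaining (v1,v2,v3,v5) ∈ {(0,1,0,0); (0,1,1,0); (1,1,0,0); (1,1,1,0)} — 4.
  v4=0, v6=1: a clause becomes empty — 0.
  v4=0, v6=0: forces v5=0; v1, v2, v3 free → 2^3 = 8.
Total: 8 + 4 + 0 + 8 = 20.

20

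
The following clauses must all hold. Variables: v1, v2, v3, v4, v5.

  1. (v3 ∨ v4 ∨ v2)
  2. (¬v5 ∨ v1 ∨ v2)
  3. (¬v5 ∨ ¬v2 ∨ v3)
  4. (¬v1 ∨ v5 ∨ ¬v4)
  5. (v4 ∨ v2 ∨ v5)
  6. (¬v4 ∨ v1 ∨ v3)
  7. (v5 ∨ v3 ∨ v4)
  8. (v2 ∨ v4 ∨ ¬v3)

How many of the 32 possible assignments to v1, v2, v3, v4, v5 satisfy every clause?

10

Split on v4, then v2.
  v4=T, v2=T: remaining (v1,v3,v5) ∈ {(F,T,F); (F,T,T); (T,T,T)} — 3.
  v4=T, v2=F: remaining (v1,v3,v5) ∈ {(F,T,F); (T,F,T); (T,T,T)} — 3.
  v4=F, v2=T: remaining (v1,v3,v5) ∈ {(F,T,F); (F,T,T); (T,T,F); (T,T,T)} — 4.
  v4=F, v2=F: a clause becomes empty — 0.
Total: 3 + 3 + 4 + 0 = 10.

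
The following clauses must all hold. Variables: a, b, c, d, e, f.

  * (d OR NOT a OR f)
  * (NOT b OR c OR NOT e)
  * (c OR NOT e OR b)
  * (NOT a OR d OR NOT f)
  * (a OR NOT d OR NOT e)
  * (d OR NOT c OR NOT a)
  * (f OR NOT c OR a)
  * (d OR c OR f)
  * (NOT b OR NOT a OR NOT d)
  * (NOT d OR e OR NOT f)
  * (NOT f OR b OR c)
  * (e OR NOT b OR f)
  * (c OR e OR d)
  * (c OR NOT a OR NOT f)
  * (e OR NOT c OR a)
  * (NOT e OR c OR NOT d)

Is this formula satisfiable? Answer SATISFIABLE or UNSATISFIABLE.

SATISFIABLE

Branch on a: take a = True.
Set b = False and propagate.
Branch on c: take c = True.
  then d is forced to True.
The remaining clauses are satisfied by e = False, f = False.
So a=T, b=F, c=T, d=T, e=F, f=F is a satisfying assignment.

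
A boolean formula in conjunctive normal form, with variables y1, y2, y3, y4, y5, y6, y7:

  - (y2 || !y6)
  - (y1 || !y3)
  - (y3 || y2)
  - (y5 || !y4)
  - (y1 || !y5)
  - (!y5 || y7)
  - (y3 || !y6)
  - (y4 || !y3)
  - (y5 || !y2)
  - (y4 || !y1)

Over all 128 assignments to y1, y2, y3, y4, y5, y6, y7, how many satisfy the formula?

4

The models are:
  y1=1 y2=0 y3=1 y4=1 y5=1 y6=0 y7=1
  y1=1 y2=1 y3=0 y4=1 y5=1 y6=0 y7=1
  y1=1 y2=1 y3=1 y4=1 y5=1 y6=0 y7=1
  y1=1 y2=1 y3=1 y4=1 y5=1 y6=1 y7=1
Count: 4.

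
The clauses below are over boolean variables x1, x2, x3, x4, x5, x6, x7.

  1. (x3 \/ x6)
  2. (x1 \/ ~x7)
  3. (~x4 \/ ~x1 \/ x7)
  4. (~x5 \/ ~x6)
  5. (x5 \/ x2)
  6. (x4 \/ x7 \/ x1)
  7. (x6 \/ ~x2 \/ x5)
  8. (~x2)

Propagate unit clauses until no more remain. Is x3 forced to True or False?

(~x2) is a unit clause: x2 = False.
(x2 \/ x5): since x2 = False, the clause reduces to (x5). x5 = True.
In (~x6 \/ ~x5), ~x5 is now false; ~x6 must hold, so x6 = False.
In (x6 \/ x3), x6 is now false; x3 must hold, so x3 = True.

True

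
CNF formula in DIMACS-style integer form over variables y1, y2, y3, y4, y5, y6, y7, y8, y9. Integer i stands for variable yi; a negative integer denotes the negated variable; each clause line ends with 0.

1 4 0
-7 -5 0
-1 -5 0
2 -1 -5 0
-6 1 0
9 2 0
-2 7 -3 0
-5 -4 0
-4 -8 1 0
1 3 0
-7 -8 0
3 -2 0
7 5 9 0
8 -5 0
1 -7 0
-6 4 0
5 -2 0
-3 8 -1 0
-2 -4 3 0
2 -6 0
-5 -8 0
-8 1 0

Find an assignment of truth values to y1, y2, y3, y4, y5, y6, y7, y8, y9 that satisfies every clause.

y6 occurs only negated in the remaining clauses — set y6 = False.
y9 occurs only positively in the remaining clauses — set y9 = True.
Set y1 = True and propagate.
  then y5 is forced to False.
  then y2 is forced to False.
Branch on y3: take y3 = False.
For the remaining variables, y4 = False, y7 = False, y8 = False works.
Check each clause:
  1. (y1 OR y4) — y1 is true.
  2. (NOT y7 OR NOT y5) — NOT y7 is true.
  3. (NOT y1 OR NOT y5) — NOT y5 is true.
  4. (y2 OR NOT y5 OR NOT y1) — NOT y5 is true.
  5. (NOT y6 OR y1) — y1 is true.
  6. (y2 OR y9) — y9 is true.
  7. (NOT y3 OR NOT y2 OR y7) — NOT y3 is true.
  8. (NOT y4 OR NOT y5) — NOT y5 is true.
  9. (NOT y4 OR NOT y8 OR y1) — NOT y8 is true.
  10. (y3 OR y1) — y1 is true.
  11. (NOT y7 OR NOT y8) — NOT y8 is true.
  12. (NOT y2 OR y3) — NOT y2 is true.
  13. (y7 OR y5 OR y9) — y9 is true.
  14. (y8 OR NOT y5) — NOT y5 is true.
  15. (y1 OR NOT y7) — y1 is true.
  16. (NOT y6 OR y4) — NOT y6 is true.
  17. (NOT y2 OR y5) — NOT y2 is true.
  18. (NOT y1 OR NOT y3 OR y8) — NOT y3 is true.
  19. (NOT y4 OR NOT y2 OR y3) — NOT y4 is true.
  20. (NOT y6 OR y2) — NOT y6 is true.
  21. (NOT y5 OR NOT y8) — NOT y8 is true.
  22. (NOT y8 OR y1) — NOT y8 is true.

y1=T  y2=F  y3=F  y4=F  y5=F  y6=F  y7=F  y8=F  y9=T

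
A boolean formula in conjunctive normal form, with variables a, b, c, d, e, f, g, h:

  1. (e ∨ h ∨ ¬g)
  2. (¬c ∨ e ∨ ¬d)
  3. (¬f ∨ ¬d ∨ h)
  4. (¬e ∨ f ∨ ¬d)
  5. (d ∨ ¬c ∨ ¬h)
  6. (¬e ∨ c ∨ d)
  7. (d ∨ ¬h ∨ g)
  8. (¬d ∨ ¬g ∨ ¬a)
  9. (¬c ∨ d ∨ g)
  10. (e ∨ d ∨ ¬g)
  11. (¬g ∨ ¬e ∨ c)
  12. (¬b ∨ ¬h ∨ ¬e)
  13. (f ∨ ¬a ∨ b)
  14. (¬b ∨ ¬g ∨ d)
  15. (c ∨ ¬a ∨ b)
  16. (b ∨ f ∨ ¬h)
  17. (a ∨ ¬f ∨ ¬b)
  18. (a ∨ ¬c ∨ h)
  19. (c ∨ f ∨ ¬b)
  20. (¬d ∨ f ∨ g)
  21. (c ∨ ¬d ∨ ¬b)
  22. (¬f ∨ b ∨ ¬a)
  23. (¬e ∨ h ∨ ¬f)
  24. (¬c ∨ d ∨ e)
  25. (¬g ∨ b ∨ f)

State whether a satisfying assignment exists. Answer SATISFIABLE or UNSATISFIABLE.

SATISFIABLE

Try a = False.
Try b = False.
For the remaining variables, c = True, d = True, e = True, f = True, g = False, h = True works.
So a=False, b=False, c=True, d=True, e=True, f=True, g=False, h=True is a satisfying assignment.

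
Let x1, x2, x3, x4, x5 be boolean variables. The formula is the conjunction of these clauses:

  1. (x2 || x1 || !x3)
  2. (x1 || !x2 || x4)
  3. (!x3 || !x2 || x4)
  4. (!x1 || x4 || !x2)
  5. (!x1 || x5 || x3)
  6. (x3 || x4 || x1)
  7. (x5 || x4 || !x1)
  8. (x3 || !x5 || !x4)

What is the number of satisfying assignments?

10

Split on x1, then x4.
  x1=T, x4=T: remaining (x2,x3,x5) ∈ {(F,T,F); (F,T,T); (T,T,F); (T,T,T)} — 4.
  x1=T, x4=F: remaining (x2,x3,x5) ∈ {(F,F,T); (F,T,T)} — 2.
  x1=F, x4=T: remaining (x2,x3,x5) ∈ {(F,F,F); (T,F,F); (T,T,F); (T,T,T)} — 4.
  x1=F, x4=F: a clause becomes empty — 0.
Total: 4 + 2 + 4 + 0 = 10.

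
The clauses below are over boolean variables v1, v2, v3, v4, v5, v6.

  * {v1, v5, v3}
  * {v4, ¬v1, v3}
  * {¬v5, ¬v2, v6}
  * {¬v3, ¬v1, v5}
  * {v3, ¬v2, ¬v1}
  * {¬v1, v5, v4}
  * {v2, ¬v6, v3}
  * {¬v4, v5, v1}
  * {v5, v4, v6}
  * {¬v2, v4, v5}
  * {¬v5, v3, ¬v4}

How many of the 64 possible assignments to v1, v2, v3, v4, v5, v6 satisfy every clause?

Case analysis on v5 and v1:
  v5=T, v1=T: v4 free; 3 ways for (v2,v3,v6) × 2^1 = 6.
  v5=T, v1=F: 8 of the 16 assignments to (v2,v3,v4,v6) work.
  v5=F, v1=T: remaining (v2,v3,v4,v6) ∈ {(F,F,T,F)} — 1.
  v5=F, v1=F: remaining (v2,v3,v4,v6) ∈ {(F,T,F,T)} — 1.
Total: 6 + 8 + 1 + 1 = 16.

16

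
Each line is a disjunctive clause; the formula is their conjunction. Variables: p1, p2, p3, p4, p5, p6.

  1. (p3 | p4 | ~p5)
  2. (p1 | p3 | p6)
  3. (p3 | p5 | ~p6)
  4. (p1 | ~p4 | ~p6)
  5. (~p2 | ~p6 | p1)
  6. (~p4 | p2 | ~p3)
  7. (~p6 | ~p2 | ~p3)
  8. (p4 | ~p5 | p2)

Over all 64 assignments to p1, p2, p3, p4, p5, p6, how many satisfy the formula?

20

Split on p3, then p6.
  p3=1, p6=1: remaining (p1,p2,p4,p5) ∈ {(0,0,0,0); (1,0,0,0)} — 2.
  p3=1, p6=0: p1 free; 5 ways for (p2,p4,p5) × 2^1 = 10.
  p3=0, p6=1: remaining (p1,p2,p4,p5) ∈ {(1,0,1,1); (1,1,1,1)} — 2.
  p3=0, p6=0: p2 free; 3 ways for (p1,p4,p5) × 2^1 = 6.
Total: 2 + 10 + 2 + 6 = 20.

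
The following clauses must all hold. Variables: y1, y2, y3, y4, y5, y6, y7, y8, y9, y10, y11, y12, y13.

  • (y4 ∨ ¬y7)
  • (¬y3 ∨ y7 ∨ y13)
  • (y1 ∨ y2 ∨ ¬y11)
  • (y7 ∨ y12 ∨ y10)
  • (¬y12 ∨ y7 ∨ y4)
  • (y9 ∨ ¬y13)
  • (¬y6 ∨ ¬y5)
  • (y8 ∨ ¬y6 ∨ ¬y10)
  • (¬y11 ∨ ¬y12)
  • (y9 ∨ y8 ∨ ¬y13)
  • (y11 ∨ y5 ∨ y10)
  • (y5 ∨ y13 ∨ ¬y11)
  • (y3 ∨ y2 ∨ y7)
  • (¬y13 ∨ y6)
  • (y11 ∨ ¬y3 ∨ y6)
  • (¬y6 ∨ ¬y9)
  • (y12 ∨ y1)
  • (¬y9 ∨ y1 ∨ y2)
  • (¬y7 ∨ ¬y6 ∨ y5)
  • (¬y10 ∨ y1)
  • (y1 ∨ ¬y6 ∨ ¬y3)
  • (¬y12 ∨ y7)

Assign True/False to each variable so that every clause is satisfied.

y1 occurs only positively in the remaining clauses — set y1 = True.
Pure literal: y2 appears only positively; assign y2 = True.
Branch on y3: take y3 = False.
For the remaining variables, y4 = False, y5 = False, y6 = False, y7 = False, y8 = True, y9 = True, y10 = True, y11 = False, y12 = False, y13 = False works.
Every clause has at least one true literal under this assignment.
Check each clause:
  1. (¬y7 ∨ y4) — ¬y7 is true.
  2. (y7 ∨ y13 ∨ ¬y3) — ¬y3 is true.
  3. (y2 ∨ ¬y11 ∨ y1) — y1 is true.
  4. (y7 ∨ y12 ∨ y10) — y10 is true.
  5. (y4 ∨ y7 ∨ ¬y12) — ¬y12 is true.
  6. (¬y13 ∨ y9) — y9 is true.
  7. (¬y6 ∨ ¬y5) — ¬y6 is true.
  8. (y8 ∨ ¬y6 ∨ ¬y10) — y8 is true.
  9. (¬y12 ∨ ¬y11) — ¬y12 is true.
  10. (y8 ∨ y9 ∨ ¬y13) — y8 is true.
  11. (y11 ∨ y10 ∨ y5) — y10 is true.
  12. (y13 ∨ y5 ∨ ¬y11) — ¬y11 is true.
  13. (y7 ∨ y3 ∨ y2) — y2 is true.
  14. (¬y13 ∨ y6) — ¬y13 is true.
  15. (y6 ∨ y11 ∨ ¬y3) — ¬y3 is true.
  16. (¬y9 ∨ ¬y6) — ¬y6 is true.
  17. (y12 ∨ y1) — y1 is true.
  18. (¬y9 ∨ y2 ∨ y1) — y1 is true.
  19. (¬y6 ∨ ¬y7 ∨ y5) — ¬y7 is true.
  20. (y1 ∨ ¬y10) — y1 is true.
  21. (¬y3 ∨ ¬y6 ∨ y1) — y1 is true.
  22. (y7 ∨ ¬y12) — ¬y12 is true.

y1 = True  y2 = True  y3 = False  y4 = False  y5 = False  y6 = False  y7 = False  y8 = True  y9 = True  y10 = True  y11 = False  y12 = False  y13 = False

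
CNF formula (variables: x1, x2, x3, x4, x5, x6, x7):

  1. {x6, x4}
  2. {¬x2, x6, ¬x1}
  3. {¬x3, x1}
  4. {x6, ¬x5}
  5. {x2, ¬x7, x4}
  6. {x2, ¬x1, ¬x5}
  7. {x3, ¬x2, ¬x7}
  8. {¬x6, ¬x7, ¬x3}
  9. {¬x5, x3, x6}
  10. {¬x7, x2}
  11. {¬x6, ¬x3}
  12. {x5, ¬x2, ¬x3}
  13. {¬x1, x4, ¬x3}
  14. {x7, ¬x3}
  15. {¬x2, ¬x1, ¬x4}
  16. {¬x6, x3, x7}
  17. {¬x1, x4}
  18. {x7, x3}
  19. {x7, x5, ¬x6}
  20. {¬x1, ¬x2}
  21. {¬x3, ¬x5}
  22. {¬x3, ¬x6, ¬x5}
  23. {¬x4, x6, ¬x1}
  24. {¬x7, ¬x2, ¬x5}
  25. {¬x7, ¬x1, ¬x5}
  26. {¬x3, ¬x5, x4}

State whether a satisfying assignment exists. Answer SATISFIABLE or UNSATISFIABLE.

UNSATISFIABLE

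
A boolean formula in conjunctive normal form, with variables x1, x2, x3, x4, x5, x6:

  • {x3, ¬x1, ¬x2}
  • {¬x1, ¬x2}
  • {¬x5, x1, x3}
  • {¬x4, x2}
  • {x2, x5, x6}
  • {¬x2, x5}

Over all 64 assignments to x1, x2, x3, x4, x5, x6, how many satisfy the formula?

Case analysis on x2 and x1:
  x2=T, x1=T: a clause becomes empty — 0.
  x2=T, x1=F: remaining (x3,x4,x5,x6) ∈ {(T,F,T,F); (T,F,T,T); (T,T,T,F); (T,T,T,T)} — 4.
  x2=F, x1=T: x3 free; 3 ways for (x4,x5,x6) × 2^1 = 6.
  x2=F, x1=F: remaining (x3,x4,x5,x6) ∈ {(F,F,F,T); (T,F,F,T); (T,F,T,F); (T,F,T,T)} — 4.
Total: 0 + 4 + 6 + 4 = 14.

14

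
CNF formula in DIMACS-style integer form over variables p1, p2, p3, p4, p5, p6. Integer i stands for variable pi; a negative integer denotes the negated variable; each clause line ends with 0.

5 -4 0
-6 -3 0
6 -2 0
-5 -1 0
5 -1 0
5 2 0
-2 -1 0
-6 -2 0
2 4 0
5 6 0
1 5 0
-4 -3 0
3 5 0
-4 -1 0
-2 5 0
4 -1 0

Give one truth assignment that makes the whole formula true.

Set p1 = False and propagate.
  then p5 is forced to True.
Try p2 = False.
  then p4 is forced to True.
  then p3 is forced to False.
p6 is now unconstrained; take p6 = False.
Every clause has at least one true literal under this assignment.
Check each clause:
  1. (NOT p4 OR p5) — p5 is true.
  2. (NOT p3 OR NOT p6) — NOT p6 is true.
  3. (p6 OR NOT p2) — NOT p2 is true.
  4. (NOT p5 OR NOT p1) — NOT p1 is true.
  5. (NOT p1 OR p5) — p5 is true.
  6. (p2 OR p5) — p5 is true.
  7. (NOT p2 OR NOT p1) — NOT p2 is true.
  8. (NOT p6 OR NOT p2) — NOT p6 is true.
  9. (p2 OR p4) — p4 is true.
  10. (p5 OR p6) — p5 is true.
  11. (p5 OR p1) — p5 is true.
  12. (NOT p3 OR NOT p4) — NOT p3 is true.
  13. (p3 OR p5) — p5 is true.
  14. (NOT p1 OR NOT p4) — NOT p1 is true.
  15. (p5 OR NOT p2) — p5 is true.
  16. (p4 OR NOT p1) — p4 is true.

p1=F, p2=F, p3=F, p4=T, p5=T, p6=F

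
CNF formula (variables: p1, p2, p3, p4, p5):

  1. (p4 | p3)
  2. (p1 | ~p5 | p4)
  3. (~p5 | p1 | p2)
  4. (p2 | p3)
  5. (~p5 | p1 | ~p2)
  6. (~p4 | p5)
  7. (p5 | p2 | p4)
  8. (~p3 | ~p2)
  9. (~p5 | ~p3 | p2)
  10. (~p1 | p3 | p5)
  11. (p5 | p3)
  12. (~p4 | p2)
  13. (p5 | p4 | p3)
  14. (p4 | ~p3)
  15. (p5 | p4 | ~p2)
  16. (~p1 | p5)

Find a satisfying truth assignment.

p1 = T, p2 = T, p3 = F, p4 = T, p5 = T

Check each clause:
  1. (p3 | p4) — p4 is true.
  2. (p1 | p4 | ~p5) — p1 is true.
  3. (~p5 | p1 | p2) — p1 is true.
  4. (p2 | p3) — p2 is true.
  5. (p1 | ~p5 | ~p2) — p1 is true.
  6. (p5 | ~p4) — p5 is true.
  7. (p2 | p5 | p4) — p2 is true.
  8. (~p2 | ~p3) — ~p3 is true.
  9. (p2 | ~p3 | ~p5) — p2 is true.
  10. (~p1 | p5 | p3) — p5 is true.
  11. (p5 | p3) — p5 is true.
  12. (~p4 | p2) — p2 is true.
  13. (p3 | p5 | p4) — p4 is true.
  14. (p4 | ~p3) — p4 is true.
  15. (p5 | p4 | ~p2) — p4 is true.
  16. (p5 | ~p1) — p5 is true.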